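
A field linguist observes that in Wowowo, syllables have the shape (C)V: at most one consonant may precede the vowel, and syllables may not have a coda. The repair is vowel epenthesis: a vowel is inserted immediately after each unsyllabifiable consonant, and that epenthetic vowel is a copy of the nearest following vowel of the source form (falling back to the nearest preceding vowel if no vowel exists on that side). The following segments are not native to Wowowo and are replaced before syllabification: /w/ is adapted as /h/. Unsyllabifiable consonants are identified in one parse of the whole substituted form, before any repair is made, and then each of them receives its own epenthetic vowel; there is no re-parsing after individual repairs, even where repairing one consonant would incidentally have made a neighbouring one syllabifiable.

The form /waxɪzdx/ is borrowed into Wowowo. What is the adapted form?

haxɪzɪdɪxɪ

Substitution: /w/ → /h/, giving /haxɪzdx/.
The consonants /z/, /d/, /x/ cannot be parsed into a legal (C)V syllable (no codas are permitted; onsets are limited to one consonant).
Epenthesis after each stranded consonant: /z/ → /zɪ/, /d/ → /dɪ/, /x/ → /xɪ/.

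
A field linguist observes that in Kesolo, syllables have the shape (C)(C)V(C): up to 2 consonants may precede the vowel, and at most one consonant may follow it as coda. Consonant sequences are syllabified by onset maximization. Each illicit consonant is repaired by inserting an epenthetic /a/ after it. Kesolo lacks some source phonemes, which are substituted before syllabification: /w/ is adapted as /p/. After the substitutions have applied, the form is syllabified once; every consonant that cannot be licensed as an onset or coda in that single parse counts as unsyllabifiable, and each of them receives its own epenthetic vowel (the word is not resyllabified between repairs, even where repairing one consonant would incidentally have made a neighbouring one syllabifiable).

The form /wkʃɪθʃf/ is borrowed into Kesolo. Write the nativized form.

pakʃɪθʃafa

Substitution: /w/ → /p/, giving /pkʃɪθʃf/.
Under (C)(C)V(C), the unsyllabifiable consonants are /p/, /ʃ/, /f/ (at most one coda consonant is licensed; onsets may contain at most 2 consonants).
Epenthesis after each stranded consonant: /p/ → /pa/, /ʃ/ → /ʃa/, /f/ → /fa/.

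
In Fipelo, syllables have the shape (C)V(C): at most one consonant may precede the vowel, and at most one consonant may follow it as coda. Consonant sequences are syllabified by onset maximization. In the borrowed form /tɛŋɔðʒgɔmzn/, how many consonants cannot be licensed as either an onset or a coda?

The consonants /ʒ/, /z/, /n/ cannot be parsed into a legal (C)V(C) syllable (at most one coda consonant is licensed; onsets are limited to one consonant).

3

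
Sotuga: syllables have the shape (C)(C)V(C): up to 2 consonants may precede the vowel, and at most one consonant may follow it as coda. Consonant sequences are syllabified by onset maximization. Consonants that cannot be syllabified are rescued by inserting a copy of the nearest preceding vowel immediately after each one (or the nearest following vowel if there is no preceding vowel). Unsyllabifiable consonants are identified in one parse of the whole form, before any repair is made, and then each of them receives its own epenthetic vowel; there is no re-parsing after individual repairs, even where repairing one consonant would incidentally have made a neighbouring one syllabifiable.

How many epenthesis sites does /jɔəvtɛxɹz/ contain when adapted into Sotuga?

2

The unsyllabifiable consonants are /ɹ/, /z/; each receives one epenthetic vowel.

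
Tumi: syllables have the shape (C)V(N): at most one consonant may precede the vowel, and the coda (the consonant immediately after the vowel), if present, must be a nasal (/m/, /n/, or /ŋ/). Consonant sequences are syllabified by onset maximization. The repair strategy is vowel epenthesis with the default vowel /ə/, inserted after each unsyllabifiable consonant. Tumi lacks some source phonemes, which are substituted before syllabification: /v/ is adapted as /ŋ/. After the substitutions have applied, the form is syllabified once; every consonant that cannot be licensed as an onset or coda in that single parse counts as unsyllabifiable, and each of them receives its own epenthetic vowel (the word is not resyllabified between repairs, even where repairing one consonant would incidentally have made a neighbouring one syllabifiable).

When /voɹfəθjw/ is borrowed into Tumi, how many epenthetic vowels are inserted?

After substitution the input is /ŋoɹfəθjw/.
The unsyllabifiable consonants are /ɹ/, /θ/, /j/, /w/; each receives one epenthetic vowel.

4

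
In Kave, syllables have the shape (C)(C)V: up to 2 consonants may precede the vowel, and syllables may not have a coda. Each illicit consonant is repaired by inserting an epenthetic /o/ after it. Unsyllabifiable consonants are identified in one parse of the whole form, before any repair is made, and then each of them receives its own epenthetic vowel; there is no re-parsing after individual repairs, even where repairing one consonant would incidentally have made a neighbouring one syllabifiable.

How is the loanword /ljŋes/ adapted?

lojŋeso

Syllabifying with onset maximization leaves /l/, /s/ stranded (no codas are permitted; onsets may contain at most 2 consonants).
Epenthesis after each stranded consonant: /l/ → /lo/, /s/ → /so/.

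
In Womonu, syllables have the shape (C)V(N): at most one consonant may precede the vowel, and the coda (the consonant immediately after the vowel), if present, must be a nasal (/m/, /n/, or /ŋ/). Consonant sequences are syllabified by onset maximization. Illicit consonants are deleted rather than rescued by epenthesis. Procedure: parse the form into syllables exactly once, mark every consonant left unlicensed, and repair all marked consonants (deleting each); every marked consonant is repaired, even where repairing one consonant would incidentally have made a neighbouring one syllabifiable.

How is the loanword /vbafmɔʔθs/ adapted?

bamɔ

Syllabifying with onset maximization leaves /v/, /f/, /ʔ/, /θ/, /s/ stranded (only a nasal (/m/, /n/, or /ŋ/) is licensed in coda position; onsets are limited to one consonant).
Deletion applies to /v/, /f/, /ʔ/, /θ/, /s/.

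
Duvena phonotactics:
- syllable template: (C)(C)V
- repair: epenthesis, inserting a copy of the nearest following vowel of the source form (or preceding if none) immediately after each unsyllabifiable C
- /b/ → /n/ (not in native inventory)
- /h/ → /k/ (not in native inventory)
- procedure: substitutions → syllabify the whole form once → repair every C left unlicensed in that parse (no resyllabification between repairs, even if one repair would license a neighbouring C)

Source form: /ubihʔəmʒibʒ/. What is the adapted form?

unikʔəmʒiniʒi

Substitution: /b/ → /n/, /h/ → /k/, giving /unikʔəmʒinʒ/.
The consonants /n/, /ʒ/ cannot be parsed into a legal (C)(C)V syllable (no codas are permitted; onsets may contain at most 2 consonants).
Inserting the epenthetic vowel yields /n/ → /ni/, /ʒ/ → /ʒi/.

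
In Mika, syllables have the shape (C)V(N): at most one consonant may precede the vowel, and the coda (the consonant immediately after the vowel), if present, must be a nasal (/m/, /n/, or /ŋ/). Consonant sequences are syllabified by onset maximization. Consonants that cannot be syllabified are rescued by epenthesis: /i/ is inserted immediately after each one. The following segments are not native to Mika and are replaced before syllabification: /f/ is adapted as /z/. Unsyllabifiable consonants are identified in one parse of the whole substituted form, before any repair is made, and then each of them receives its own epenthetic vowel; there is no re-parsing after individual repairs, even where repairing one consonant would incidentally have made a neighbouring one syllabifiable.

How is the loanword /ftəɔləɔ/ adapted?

zitəɔləɔ

Substitution: /f/ → /z/, giving /ztəɔləɔ/.
The consonants /z/ cannot be parsed into a legal (C)V(N) syllable (only a nasal (/m/, /n/, or /ŋ/) is licensed in coda position; onsets are limited to one consonant).
Inserting the epenthetic vowel yields /z/ → /zi/.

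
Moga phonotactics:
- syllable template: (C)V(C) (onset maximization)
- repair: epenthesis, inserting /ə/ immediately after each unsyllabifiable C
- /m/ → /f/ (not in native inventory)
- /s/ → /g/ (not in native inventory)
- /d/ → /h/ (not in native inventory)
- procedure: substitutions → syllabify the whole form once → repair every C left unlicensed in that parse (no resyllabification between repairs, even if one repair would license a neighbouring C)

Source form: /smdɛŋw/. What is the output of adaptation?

Substitution: /s/ → /g/, /m/ → /f/, /d/ → /h/, giving /gfhɛŋw/.
The consonants /g/, /f/, /w/ cannot be parsed into a legal (C)V(C) syllable (at most one coda consonant is licensed; onsets are limited to one consonant).
Inserting the epenthetic vowel yields /g/ → /gə/, /f/ → /fə/, /w/ → /wə/.

gəfəhɛŋwə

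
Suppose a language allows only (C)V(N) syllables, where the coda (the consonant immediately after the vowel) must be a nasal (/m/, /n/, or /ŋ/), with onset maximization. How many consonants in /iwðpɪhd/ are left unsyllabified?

Syllabifying with onset maximization leaves /w/, /ð/, /h/, /d/ stranded (only a nasal (/m/, /n/, or /ŋ/) is licensed in coda position; onsets are limited to one consonant).

4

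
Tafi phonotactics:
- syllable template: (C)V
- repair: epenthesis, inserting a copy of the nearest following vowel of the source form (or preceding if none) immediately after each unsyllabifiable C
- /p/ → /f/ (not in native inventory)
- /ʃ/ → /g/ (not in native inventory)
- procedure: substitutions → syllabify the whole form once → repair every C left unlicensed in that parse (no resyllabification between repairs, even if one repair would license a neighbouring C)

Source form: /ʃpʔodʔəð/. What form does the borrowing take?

Substitution: /ʃ/ → /g/, /p/ → /f/, giving /gfʔodʔəð/.
Under (C)V, the unsyllabifiable consonants are /g/, /f/, /d/, /ð/ (no codas are permitted; onsets are limited to one consonant).
Each unlicensed consonant becomes the onset of a new syllable: /g/ → /go/, /f/ → /fo/, /d/ → /də/, /ð/ → /ðə/.

gofoʔodəʔəðə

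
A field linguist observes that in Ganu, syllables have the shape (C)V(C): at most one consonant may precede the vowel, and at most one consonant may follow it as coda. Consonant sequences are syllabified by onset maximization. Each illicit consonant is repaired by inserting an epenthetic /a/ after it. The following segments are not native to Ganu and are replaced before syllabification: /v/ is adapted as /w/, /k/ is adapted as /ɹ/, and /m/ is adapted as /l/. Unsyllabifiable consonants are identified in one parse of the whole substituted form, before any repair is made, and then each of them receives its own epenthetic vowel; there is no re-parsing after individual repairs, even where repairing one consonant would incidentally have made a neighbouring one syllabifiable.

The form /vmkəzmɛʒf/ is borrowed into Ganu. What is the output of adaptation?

walaɹəzlɛʒfa

Substitution: /v/ → /w/, /m/ → /l/, /k/ → /ɹ/, giving /wlɹəzlɛʒf/.
The consonants /w/, /l/, /f/ cannot be parsed into a legal (C)V(C) syllable (at most one coda consonant is licensed; onsets are limited to one consonant).
Epenthesis after each stranded consonant: /w/ → /wa/, /l/ → /la/, /f/ → /fa/.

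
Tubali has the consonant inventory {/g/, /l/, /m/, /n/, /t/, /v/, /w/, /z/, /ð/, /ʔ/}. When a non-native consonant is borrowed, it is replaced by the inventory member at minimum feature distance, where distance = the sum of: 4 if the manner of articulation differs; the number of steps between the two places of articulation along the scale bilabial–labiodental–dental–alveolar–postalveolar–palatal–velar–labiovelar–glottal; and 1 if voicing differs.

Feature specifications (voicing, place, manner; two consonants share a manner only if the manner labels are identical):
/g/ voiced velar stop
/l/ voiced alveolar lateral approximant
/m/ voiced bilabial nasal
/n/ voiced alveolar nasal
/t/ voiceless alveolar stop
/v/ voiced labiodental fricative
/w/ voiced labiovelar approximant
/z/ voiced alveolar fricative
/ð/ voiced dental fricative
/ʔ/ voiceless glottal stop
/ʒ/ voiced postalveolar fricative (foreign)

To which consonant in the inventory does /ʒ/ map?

z

/z/ is closest: same manner (fricative), place distance 1 (postalveolar→alveolar), same voicing; total 1. Next closest is /ð/ at distance 2.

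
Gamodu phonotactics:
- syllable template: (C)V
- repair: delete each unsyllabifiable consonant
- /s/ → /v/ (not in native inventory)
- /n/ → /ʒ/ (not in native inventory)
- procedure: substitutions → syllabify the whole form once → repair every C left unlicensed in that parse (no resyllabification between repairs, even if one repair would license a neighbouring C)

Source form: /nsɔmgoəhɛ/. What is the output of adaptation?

Substitution: /n/ → /ʒ/, /s/ → /v/, giving /ʒvɔmgoəhɛ/.
Syllabifying with onset maximization leaves /ʒ/, /m/ stranded (no codas are permitted; onsets are limited to one consonant).
Each unlicensed consonant is deleted: /ʒ/, /m/.

vɔgoəhɛ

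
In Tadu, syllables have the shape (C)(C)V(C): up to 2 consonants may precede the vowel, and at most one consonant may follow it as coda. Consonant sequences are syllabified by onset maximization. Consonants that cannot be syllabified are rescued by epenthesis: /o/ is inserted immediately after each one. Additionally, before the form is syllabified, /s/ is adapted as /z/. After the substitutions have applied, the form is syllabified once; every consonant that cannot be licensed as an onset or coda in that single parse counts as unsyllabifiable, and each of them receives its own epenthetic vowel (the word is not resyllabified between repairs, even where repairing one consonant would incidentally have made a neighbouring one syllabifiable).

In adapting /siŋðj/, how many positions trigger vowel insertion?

2

After substitution the input is /ziŋðj/.
The unsyllabifiable consonants are /ð/, /j/; each receives one epenthetic vowel.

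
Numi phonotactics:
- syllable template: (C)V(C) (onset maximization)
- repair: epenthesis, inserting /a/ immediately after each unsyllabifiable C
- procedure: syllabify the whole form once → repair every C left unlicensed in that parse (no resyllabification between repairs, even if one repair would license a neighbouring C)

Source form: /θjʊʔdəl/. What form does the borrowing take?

θajʊʔdəl

Under (C)V(C), the unsyllabifiable consonants are /θ/ (at most one coda consonant is licensed; onsets are limited to one consonant).
Inserting the epenthetic vowel yields /θ/ → /θa/.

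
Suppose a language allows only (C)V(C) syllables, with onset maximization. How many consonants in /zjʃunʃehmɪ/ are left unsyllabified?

Syllabifying with onset maximization leaves /z/, /j/ stranded (at most one coda consonant is licensed; onsets are limited to one consonant).

2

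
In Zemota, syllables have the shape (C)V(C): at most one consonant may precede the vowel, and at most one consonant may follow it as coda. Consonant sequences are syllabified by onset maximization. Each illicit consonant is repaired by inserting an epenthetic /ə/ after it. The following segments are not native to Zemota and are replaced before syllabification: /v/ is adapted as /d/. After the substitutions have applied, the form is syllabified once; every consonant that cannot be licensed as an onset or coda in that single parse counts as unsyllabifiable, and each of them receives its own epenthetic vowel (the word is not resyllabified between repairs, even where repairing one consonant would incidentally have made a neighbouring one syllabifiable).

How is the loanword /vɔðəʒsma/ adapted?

dɔðəʒsəma

Substitution: /v/ → /d/, giving /dɔðəʒsma/.
Syllabifying with onset maximization leaves /s/ stranded (at most one coda consonant is licensed; onsets are limited to one consonant).
Inserting the epenthetic vowel yields /s/ → /sə/.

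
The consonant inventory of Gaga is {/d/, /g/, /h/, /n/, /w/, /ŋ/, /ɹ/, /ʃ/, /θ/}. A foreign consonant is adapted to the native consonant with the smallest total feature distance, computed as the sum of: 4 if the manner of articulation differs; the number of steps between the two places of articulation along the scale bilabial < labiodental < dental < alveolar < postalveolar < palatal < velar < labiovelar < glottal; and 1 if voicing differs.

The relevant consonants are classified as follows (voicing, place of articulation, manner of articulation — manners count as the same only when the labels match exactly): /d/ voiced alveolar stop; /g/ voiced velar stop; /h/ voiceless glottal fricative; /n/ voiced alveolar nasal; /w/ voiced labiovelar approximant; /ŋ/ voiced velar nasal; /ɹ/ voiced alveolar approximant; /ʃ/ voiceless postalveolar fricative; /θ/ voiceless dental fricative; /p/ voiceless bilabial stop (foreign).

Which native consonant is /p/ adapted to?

d

/d/ is closest: same manner (stop), place distance 3 (bilabial→alveolar), voicing differs (+1); total 4. Next closest is /θ/ at distance 6.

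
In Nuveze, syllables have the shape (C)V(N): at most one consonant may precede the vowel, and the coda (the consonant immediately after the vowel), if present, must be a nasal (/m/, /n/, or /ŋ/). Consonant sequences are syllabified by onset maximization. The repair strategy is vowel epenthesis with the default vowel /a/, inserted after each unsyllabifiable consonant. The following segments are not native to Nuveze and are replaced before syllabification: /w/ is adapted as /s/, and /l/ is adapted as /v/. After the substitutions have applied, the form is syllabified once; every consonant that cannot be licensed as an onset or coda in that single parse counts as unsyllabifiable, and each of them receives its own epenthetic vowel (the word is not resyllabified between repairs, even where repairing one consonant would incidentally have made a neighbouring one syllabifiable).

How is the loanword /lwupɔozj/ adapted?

vasupɔozaja

Substitution: /l/ → /v/, /w/ → /s/, giving /vsupɔozj/.
The consonants /v/, /z/, /j/ cannot be parsed into a legal (C)V(N) syllable (only a nasal (/m/, /n/, or /ŋ/) is licensed in coda position; onsets are limited to one consonant).
Inserting the epenthetic vowel yields /v/ → /va/, /z/ → /za/, /j/ → /ja/.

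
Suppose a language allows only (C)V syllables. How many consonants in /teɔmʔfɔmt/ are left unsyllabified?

4

Under (C)V, the unsyllabifiable consonants are /m/, /ʔ/, /m/, /t/ (no codas are permitted; onsets are limited to one consonant).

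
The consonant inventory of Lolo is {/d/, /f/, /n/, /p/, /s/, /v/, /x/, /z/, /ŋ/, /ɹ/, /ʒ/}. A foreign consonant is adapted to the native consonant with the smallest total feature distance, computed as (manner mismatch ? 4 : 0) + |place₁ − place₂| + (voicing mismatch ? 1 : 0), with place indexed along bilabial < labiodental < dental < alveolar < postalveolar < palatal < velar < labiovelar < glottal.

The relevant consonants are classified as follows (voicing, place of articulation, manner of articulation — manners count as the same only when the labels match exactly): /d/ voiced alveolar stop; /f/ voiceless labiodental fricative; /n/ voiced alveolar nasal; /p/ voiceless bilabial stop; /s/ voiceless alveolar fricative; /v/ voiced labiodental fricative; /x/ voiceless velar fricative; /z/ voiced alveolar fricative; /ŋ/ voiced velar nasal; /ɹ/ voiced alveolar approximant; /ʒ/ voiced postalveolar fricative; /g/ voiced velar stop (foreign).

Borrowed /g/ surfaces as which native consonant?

d

/d/ is closest: same manner (stop), place distance 3 (velar→alveolar), same voicing; total 3. Next closest is /ŋ/ at distance 4.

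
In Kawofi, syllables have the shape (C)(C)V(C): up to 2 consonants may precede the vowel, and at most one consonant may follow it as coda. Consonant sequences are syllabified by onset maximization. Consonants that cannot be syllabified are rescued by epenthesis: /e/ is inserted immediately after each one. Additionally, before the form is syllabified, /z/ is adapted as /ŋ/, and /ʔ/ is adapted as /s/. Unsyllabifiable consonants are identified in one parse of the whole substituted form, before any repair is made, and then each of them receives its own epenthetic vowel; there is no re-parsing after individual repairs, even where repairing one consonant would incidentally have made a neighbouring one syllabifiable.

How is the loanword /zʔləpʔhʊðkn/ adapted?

Substitution: /z/ → /ŋ/, /ʔ/ → /s/, giving /ŋsləpshʊðkn/.
Syllabifying with onset maximization leaves /ŋ/, /k/, /n/ stranded (at most one coda consonant is licensed; onsets may contain at most 2 consonants).
Inserting the epenthetic vowel yields /ŋ/ → /ŋe/, /k/ → /ke/, /n/ → /ne/.

ŋesləpshʊðkene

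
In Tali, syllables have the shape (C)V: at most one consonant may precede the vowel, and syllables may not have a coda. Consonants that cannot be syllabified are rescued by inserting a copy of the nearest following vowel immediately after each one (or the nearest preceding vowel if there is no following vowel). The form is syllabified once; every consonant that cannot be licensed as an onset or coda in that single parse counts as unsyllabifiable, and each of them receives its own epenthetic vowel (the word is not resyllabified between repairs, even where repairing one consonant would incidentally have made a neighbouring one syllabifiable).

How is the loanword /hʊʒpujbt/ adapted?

hʊʒupujubutu

Syllabifying with onset maximization leaves /ʒ/, /j/, /b/, /t/ stranded (no codas are permitted; onsets are limited to one consonant).
Inserting the epenthetic vowel yields /ʒ/ → /ʒu/, /j/ → /ju/, /b/ → /bu/, /t/ → /tu/.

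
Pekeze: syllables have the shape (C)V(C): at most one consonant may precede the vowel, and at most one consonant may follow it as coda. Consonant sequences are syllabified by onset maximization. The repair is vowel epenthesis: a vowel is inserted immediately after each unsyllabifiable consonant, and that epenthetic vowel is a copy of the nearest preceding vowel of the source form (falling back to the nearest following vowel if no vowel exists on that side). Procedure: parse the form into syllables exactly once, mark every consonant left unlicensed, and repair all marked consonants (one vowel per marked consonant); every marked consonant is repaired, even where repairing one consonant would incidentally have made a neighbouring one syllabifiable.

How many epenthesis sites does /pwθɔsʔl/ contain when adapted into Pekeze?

The unsyllabifiable consonants are /p/, /w/, /ʔ/, /l/; each receives one epenthetic vowel.

4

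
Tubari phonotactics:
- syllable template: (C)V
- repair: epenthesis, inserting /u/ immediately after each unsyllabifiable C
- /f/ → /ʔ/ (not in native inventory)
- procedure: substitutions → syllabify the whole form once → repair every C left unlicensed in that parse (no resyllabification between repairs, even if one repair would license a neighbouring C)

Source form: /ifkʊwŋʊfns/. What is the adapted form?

iʔukʊwuŋʊʔunusu

Substitution: /f/ → /ʔ/, giving /iʔkʊwŋʊʔns/.
Under (C)V, the unsyllabifiable consonants are /ʔ/, /w/, /ʔ/, /n/, /s/ (no codas are permitted; onsets are limited to one consonant).
Inserting the epenthetic vowel yields /ʔ/ → /ʔu/, /w/ → /wu/, /ʔ/ → /ʔu/, /n/ → /nu/, /s/ → /su/.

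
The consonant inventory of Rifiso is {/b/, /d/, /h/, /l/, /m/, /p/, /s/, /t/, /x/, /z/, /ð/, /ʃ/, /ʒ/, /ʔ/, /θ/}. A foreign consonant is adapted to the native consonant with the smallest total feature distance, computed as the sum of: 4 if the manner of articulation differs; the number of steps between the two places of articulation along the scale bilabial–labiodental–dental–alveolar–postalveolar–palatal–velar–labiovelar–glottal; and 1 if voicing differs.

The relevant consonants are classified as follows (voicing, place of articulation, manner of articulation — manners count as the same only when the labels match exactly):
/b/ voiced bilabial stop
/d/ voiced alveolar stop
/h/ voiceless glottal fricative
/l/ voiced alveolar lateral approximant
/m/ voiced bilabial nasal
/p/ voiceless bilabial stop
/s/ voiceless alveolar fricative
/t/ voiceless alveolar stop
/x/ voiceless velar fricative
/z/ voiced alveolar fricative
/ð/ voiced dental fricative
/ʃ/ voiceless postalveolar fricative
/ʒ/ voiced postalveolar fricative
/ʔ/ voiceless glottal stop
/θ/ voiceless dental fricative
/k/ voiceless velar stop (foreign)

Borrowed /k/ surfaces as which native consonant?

/ʔ/ is closest: same manner (stop), place distance 2 (velar→glottal), same voicing; total 2. Next closest is /t/ at distance 3.

ʔ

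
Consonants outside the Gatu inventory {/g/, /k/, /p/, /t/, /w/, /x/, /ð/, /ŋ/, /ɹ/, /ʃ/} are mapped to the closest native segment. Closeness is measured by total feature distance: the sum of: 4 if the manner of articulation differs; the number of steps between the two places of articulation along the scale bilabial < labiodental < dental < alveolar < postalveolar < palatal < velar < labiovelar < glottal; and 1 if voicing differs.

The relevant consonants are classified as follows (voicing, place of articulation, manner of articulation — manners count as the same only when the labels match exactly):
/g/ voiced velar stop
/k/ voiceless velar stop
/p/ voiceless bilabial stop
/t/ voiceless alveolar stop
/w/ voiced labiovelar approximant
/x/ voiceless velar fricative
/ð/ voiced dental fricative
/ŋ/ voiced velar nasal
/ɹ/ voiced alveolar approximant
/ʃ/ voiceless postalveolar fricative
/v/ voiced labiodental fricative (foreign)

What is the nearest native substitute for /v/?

/ð/ is closest: same manner (fricative), place distance 1 (labiodental→dental), same voicing; total 1. Next closest is /ʃ/ at distance 4.

ð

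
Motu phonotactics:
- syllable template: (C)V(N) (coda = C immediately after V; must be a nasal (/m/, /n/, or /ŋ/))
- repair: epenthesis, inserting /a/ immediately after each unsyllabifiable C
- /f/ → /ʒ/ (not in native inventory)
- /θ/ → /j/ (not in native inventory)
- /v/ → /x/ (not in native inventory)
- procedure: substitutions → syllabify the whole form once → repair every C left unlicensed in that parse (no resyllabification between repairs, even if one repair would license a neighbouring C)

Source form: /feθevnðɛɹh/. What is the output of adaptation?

ʒejexanaðɛɹaha

Substitution: /f/ → /ʒ/, /θ/ → /j/, /v/ → /x/, giving /ʒejexnðɛɹh/.
The consonants /x/, /n/, /ɹ/, /h/ cannot be parsed into a legal (C)V(N) syllable (only a nasal (/m/, /n/, or /ŋ/) is licensed in coda position; onsets are limited to one consonant).
Inserting the epenthetic vowel yields /x/ → /xa/, /n/ → /na/, /ɹ/ → /ɹa/, /h/ → /ha/.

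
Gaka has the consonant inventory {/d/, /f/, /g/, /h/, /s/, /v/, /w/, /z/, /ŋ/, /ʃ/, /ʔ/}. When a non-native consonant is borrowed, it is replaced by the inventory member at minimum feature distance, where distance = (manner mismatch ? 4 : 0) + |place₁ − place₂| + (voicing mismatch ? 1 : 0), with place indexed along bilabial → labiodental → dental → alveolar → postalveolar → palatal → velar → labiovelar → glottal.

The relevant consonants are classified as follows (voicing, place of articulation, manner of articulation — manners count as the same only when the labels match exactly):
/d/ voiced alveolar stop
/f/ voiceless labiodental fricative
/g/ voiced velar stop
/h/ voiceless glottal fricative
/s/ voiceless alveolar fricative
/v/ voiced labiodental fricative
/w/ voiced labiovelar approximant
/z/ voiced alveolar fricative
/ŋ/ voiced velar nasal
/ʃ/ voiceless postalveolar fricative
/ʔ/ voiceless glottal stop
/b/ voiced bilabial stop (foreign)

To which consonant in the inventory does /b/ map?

/d/ is closest: same manner (stop), place distance 3 (bilabial→alveolar), same voicing; total 3. Next closest is /v/ at distance 5.

d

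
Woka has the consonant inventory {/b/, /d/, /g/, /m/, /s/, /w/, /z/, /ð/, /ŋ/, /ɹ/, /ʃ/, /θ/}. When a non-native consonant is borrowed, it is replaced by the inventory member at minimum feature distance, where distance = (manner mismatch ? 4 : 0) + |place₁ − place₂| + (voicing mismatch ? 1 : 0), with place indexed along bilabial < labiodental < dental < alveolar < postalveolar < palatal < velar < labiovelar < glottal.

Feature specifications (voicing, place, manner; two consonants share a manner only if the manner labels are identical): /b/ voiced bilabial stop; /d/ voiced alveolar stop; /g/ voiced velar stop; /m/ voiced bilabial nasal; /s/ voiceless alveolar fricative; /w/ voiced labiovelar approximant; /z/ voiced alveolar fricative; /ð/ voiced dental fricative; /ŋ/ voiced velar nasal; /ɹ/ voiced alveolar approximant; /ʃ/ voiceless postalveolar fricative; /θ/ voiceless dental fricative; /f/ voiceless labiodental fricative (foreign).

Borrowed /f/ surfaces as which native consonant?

/θ/ is closest: same manner (fricative), place distance 1 (labiodental→dental), same voicing; total 1. Next closest is /s/ at distance 2.

θ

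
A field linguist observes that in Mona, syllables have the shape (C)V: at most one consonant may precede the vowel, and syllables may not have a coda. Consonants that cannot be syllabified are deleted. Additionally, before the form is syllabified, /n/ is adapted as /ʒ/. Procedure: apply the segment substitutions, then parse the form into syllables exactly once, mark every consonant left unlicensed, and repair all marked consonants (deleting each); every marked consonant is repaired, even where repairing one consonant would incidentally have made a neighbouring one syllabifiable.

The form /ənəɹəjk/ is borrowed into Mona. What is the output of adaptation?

Substitution: /n/ → /ʒ/, giving /əʒəɹəjk/.
The consonants /j/, /k/ cannot be parsed into a legal (C)V syllable (no codas are permitted; onsets are limited to one consonant).
Each unlicensed consonant is deleted: /j/, /k/.

əʒəɹə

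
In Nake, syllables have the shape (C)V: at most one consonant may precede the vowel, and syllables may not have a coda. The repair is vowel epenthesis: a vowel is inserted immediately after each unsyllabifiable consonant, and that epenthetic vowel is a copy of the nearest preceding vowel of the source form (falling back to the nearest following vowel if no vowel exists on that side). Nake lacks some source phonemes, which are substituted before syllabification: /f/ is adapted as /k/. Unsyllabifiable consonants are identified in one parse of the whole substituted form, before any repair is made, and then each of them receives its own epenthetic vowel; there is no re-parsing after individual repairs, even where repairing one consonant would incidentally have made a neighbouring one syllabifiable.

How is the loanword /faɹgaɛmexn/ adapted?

kaɹagaɛmexene

Substitution: /f/ → /k/, giving /kaɹgaɛmexn/.
The consonants /ɹ/, /x/, /n/ cannot be parsed into a legal (C)V syllable (no codas are permitted; onsets are limited to one consonant).
Epenthesis after each stranded consonant: /ɹ/ → /ɹa/, /x/ → /xe/, /n/ → /ne/.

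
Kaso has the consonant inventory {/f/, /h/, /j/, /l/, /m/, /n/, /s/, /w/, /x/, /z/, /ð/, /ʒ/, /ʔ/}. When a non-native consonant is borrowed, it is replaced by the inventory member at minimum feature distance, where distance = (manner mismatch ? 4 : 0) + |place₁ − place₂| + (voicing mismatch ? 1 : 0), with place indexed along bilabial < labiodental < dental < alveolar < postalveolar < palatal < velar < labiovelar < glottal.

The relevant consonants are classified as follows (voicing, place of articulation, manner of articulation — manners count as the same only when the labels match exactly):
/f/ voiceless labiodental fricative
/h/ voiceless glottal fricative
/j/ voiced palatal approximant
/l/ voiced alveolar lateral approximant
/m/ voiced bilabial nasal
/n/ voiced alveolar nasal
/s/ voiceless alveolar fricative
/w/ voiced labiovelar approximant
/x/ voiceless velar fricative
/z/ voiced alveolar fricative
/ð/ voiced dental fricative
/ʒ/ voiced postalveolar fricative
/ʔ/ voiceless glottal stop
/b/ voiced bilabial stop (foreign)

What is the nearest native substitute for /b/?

/m/ is closest: manner differs (stop→nasal, +4), place distance 0 (bilabial→bilabial), same voicing; total 4. Next closest is /f/ at distance 6.

m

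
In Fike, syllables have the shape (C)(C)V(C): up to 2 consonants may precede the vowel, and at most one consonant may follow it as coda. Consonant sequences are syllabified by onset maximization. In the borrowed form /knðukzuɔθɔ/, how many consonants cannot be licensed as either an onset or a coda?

The consonants /k/ cannot be parsed into a legal (C)(C)V(C) syllable (at most one coda consonant is licensed; onsets may contain at most 2 consonants).

1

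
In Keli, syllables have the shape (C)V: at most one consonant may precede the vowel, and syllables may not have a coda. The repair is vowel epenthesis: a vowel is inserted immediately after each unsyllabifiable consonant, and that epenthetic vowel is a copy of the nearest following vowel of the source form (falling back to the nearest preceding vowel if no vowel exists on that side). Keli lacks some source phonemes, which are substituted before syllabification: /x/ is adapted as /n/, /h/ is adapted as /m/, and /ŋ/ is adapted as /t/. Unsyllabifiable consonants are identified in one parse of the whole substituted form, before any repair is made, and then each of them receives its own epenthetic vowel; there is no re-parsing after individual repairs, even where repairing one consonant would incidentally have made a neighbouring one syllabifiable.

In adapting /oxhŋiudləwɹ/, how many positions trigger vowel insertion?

After substitution the input is /onmtiudləwɹ/.
The unsyllabifiable consonants are /n/, /m/, /d/, /w/, /ɹ/; each receives one epenthetic vowel.

5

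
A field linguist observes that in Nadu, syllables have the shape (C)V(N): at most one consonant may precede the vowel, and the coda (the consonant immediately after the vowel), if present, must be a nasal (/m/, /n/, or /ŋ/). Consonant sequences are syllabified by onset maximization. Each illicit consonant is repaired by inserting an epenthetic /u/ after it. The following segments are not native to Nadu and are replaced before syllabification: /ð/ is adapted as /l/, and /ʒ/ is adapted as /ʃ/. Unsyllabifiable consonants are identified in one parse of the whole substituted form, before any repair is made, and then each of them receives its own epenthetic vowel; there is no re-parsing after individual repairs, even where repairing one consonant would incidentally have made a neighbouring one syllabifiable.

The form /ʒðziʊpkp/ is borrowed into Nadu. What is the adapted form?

Substitution: /ʒ/ → /ʃ/, /ð/ → /l/, giving /ʃlziʊpkp/.
Under (C)V(N), the unsyllabifiable consonants are /ʃ/, /l/, /p/, /k/, /p/ (only a nasal (/m/, /n/, or /ŋ/) is licensed in coda position; onsets are limited to one consonant).
Inserting the epenthetic vowel yields /ʃ/ → /ʃu/, /l/ → /lu/, /p/ → /pu/, /k/ → /ku/, /p/ → /pu/.

ʃuluziʊpukupu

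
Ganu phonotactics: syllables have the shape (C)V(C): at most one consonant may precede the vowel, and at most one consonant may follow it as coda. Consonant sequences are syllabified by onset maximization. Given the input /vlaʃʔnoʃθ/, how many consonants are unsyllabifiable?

3

Syllabifying with onset maximization leaves /v/, /ʔ/, /θ/ stranded (at most one coda consonant is licensed; onsets are limited to one consonant).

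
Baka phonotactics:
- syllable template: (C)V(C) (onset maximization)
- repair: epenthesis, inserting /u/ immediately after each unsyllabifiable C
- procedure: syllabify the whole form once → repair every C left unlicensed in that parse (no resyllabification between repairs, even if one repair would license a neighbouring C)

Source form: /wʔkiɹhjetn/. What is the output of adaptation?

wuʔukiɹhujetnu

The consonants /w/, /ʔ/, /h/, /n/ cannot be parsed into a legal (C)V(C) syllable (at most one coda consonant is licensed; onsets are limited to one consonant).
Inserting the epenthetic vowel yields /w/ → /wu/, /ʔ/ → /ʔu/, /h/ → /hu/, /n/ → /nu/.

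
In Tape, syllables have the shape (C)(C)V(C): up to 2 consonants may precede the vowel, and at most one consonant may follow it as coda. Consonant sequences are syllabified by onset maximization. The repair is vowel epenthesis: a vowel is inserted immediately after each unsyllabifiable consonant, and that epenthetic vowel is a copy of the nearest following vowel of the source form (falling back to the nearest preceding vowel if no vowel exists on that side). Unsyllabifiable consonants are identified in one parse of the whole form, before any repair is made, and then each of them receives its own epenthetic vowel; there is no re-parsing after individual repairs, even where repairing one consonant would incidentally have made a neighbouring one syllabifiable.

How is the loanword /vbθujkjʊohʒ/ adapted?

Syllabifying with onset maximization leaves /v/, /ʒ/ stranded (at most one coda consonant is licensed; onsets may contain at most 2 consonants).
Epenthesis after each stranded consonant: /v/ → /vu/, /ʒ/ → /ʒo/.

vubθujkjʊohʒo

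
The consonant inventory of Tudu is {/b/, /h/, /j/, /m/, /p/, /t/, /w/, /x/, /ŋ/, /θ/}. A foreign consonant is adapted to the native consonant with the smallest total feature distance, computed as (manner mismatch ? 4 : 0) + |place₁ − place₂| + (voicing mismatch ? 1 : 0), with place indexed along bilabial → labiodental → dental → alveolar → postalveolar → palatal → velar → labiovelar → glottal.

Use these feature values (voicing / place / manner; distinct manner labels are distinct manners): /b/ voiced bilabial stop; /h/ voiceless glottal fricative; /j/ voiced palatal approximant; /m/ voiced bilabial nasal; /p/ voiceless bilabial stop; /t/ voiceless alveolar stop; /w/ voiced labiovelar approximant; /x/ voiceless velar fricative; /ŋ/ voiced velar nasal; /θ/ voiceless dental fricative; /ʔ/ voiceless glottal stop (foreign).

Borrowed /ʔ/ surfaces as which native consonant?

/h/ is closest: manner differs (stop→fricative, +4), place distance 0 (glottal→glottal), same voicing; total 4. Next closest is /t/ at distance 5.

h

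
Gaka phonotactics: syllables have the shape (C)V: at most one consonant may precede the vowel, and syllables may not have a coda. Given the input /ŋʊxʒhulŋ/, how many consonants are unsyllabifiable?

Syllabifying with onset maximization leaves /x/, /ʒ/, /l/, /ŋ/ stranded (no codas are permitted; onsets are limited to one consonant).

4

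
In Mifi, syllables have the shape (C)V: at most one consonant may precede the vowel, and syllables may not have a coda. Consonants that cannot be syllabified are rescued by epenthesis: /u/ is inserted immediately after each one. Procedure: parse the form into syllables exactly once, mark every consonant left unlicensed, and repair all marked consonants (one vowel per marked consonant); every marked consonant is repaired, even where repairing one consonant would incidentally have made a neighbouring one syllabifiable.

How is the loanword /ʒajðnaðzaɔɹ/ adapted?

ʒajuðunaðuzaɔɹu

Under (C)V, the unsyllabifiable consonants are /j/, /ð/, /ð/, /ɹ/ (no codas are permitted; onsets are limited to one consonant).
Each unlicensed consonant becomes the onset of a new syllable: /j/ → /ju/, /ð/ → /ðu/, /ð/ → /ðu/, /ɹ/ → /ɹu/.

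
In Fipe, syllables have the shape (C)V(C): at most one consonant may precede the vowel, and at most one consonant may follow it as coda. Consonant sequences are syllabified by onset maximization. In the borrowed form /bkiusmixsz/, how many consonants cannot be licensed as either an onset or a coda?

3

The consonants /b/, /s/, /z/ cannot be parsed into a legal (C)V(C) syllable (at most one coda consonant is licensed; onsets are limited to one consonant).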